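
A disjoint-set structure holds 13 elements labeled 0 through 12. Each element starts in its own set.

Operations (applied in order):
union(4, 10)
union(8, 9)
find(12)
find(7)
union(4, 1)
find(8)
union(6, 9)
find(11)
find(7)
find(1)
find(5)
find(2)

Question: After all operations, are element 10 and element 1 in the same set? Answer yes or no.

Answer: yes

Derivation:
Step 1: union(4, 10) -> merged; set of 4 now {4, 10}
Step 2: union(8, 9) -> merged; set of 8 now {8, 9}
Step 3: find(12) -> no change; set of 12 is {12}
Step 4: find(7) -> no change; set of 7 is {7}
Step 5: union(4, 1) -> merged; set of 4 now {1, 4, 10}
Step 6: find(8) -> no change; set of 8 is {8, 9}
Step 7: union(6, 9) -> merged; set of 6 now {6, 8, 9}
Step 8: find(11) -> no change; set of 11 is {11}
Step 9: find(7) -> no change; set of 7 is {7}
Step 10: find(1) -> no change; set of 1 is {1, 4, 10}
Step 11: find(5) -> no change; set of 5 is {5}
Step 12: find(2) -> no change; set of 2 is {2}
Set of 10: {1, 4, 10}; 1 is a member.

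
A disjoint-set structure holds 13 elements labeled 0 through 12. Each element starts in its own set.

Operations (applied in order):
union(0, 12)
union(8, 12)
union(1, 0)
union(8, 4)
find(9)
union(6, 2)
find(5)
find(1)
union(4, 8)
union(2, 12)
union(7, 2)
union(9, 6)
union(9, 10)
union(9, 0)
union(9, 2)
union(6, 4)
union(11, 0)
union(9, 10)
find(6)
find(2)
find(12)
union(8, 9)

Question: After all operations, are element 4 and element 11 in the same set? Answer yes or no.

Answer: yes

Derivation:
Step 1: union(0, 12) -> merged; set of 0 now {0, 12}
Step 2: union(8, 12) -> merged; set of 8 now {0, 8, 12}
Step 3: union(1, 0) -> merged; set of 1 now {0, 1, 8, 12}
Step 4: union(8, 4) -> merged; set of 8 now {0, 1, 4, 8, 12}
Step 5: find(9) -> no change; set of 9 is {9}
Step 6: union(6, 2) -> merged; set of 6 now {2, 6}
Step 7: find(5) -> no change; set of 5 is {5}
Step 8: find(1) -> no change; set of 1 is {0, 1, 4, 8, 12}
Step 9: union(4, 8) -> already same set; set of 4 now {0, 1, 4, 8, 12}
Step 10: union(2, 12) -> merged; set of 2 now {0, 1, 2, 4, 6, 8, 12}
Step 11: union(7, 2) -> merged; set of 7 now {0, 1, 2, 4, 6, 7, 8, 12}
Step 12: union(9, 6) -> merged; set of 9 now {0, 1, 2, 4, 6, 7, 8, 9, 12}
Step 13: union(9, 10) -> merged; set of 9 now {0, 1, 2, 4, 6, 7, 8, 9, 10, 12}
Step 14: union(9, 0) -> already same set; set of 9 now {0, 1, 2, 4, 6, 7, 8, 9, 10, 12}
Step 15: union(9, 2) -> already same set; set of 9 now {0, 1, 2, 4, 6, 7, 8, 9, 10, 12}
Step 16: union(6, 4) -> already same set; set of 6 now {0, 1, 2, 4, 6, 7, 8, 9, 10, 12}
Step 17: union(11, 0) -> merged; set of 11 now {0, 1, 2, 4, 6, 7, 8, 9, 10, 11, 12}
Step 18: union(9, 10) -> already same set; set of 9 now {0, 1, 2, 4, 6, 7, 8, 9, 10, 11, 12}
Step 19: find(6) -> no change; set of 6 is {0, 1, 2, 4, 6, 7, 8, 9, 10, 11, 12}
Step 20: find(2) -> no change; set of 2 is {0, 1, 2, 4, 6, 7, 8, 9, 10, 11, 12}
Step 21: find(12) -> no change; set of 12 is {0, 1, 2, 4, 6, 7, 8, 9, 10, 11, 12}
Step 22: union(8, 9) -> already same set; set of 8 now {0, 1, 2, 4, 6, 7, 8, 9, 10, 11, 12}
Set of 4: {0, 1, 2, 4, 6, 7, 8, 9, 10, 11, 12}; 11 is a member.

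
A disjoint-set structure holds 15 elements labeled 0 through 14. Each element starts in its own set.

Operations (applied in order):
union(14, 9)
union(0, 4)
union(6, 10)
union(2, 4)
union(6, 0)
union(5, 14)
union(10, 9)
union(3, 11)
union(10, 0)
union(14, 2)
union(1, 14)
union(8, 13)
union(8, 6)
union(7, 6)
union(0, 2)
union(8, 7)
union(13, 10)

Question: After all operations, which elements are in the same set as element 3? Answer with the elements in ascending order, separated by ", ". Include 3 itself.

Step 1: union(14, 9) -> merged; set of 14 now {9, 14}
Step 2: union(0, 4) -> merged; set of 0 now {0, 4}
Step 3: union(6, 10) -> merged; set of 6 now {6, 10}
Step 4: union(2, 4) -> merged; set of 2 now {0, 2, 4}
Step 5: union(6, 0) -> merged; set of 6 now {0, 2, 4, 6, 10}
Step 6: union(5, 14) -> merged; set of 5 now {5, 9, 14}
Step 7: union(10, 9) -> merged; set of 10 now {0, 2, 4, 5, 6, 9, 10, 14}
Step 8: union(3, 11) -> merged; set of 3 now {3, 11}
Step 9: union(10, 0) -> already same set; set of 10 now {0, 2, 4, 5, 6, 9, 10, 14}
Step 10: union(14, 2) -> already same set; set of 14 now {0, 2, 4, 5, 6, 9, 10, 14}
Step 11: union(1, 14) -> merged; set of 1 now {0, 1, 2, 4, 5, 6, 9, 10, 14}
Step 12: union(8, 13) -> merged; set of 8 now {8, 13}
Step 13: union(8, 6) -> merged; set of 8 now {0, 1, 2, 4, 5, 6, 8, 9, 10, 13, 14}
Step 14: union(7, 6) -> merged; set of 7 now {0, 1, 2, 4, 5, 6, 7, 8, 9, 10, 13, 14}
Step 15: union(0, 2) -> already same set; set of 0 now {0, 1, 2, 4, 5, 6, 7, 8, 9, 10, 13, 14}
Step 16: union(8, 7) -> already same set; set of 8 now {0, 1, 2, 4, 5, 6, 7, 8, 9, 10, 13, 14}
Step 17: union(13, 10) -> already same set; set of 13 now {0, 1, 2, 4, 5, 6, 7, 8, 9, 10, 13, 14}
Component of 3: {3, 11}

Answer: 3, 11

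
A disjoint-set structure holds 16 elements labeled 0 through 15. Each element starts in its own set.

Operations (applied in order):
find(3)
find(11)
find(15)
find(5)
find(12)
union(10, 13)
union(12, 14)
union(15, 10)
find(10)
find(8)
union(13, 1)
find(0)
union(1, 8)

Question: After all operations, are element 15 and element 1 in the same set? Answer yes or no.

Step 1: find(3) -> no change; set of 3 is {3}
Step 2: find(11) -> no change; set of 11 is {11}
Step 3: find(15) -> no change; set of 15 is {15}
Step 4: find(5) -> no change; set of 5 is {5}
Step 5: find(12) -> no change; set of 12 is {12}
Step 6: union(10, 13) -> merged; set of 10 now {10, 13}
Step 7: union(12, 14) -> merged; set of 12 now {12, 14}
Step 8: union(15, 10) -> merged; set of 15 now {10, 13, 15}
Step 9: find(10) -> no change; set of 10 is {10, 13, 15}
Step 10: find(8) -> no change; set of 8 is {8}
Step 11: union(13, 1) -> merged; set of 13 now {1, 10, 13, 15}
Step 12: find(0) -> no change; set of 0 is {0}
Step 13: union(1, 8) -> merged; set of 1 now {1, 8, 10, 13, 15}
Set of 15: {1, 8, 10, 13, 15}; 1 is a member.

Answer: yes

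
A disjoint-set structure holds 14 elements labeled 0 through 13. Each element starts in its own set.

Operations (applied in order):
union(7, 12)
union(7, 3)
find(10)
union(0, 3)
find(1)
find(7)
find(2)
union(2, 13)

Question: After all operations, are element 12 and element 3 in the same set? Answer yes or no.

Answer: yes

Derivation:
Step 1: union(7, 12) -> merged; set of 7 now {7, 12}
Step 2: union(7, 3) -> merged; set of 7 now {3, 7, 12}
Step 3: find(10) -> no change; set of 10 is {10}
Step 4: union(0, 3) -> merged; set of 0 now {0, 3, 7, 12}
Step 5: find(1) -> no change; set of 1 is {1}
Step 6: find(7) -> no change; set of 7 is {0, 3, 7, 12}
Step 7: find(2) -> no change; set of 2 is {2}
Step 8: union(2, 13) -> merged; set of 2 now {2, 13}
Set of 12: {0, 3, 7, 12}; 3 is a member.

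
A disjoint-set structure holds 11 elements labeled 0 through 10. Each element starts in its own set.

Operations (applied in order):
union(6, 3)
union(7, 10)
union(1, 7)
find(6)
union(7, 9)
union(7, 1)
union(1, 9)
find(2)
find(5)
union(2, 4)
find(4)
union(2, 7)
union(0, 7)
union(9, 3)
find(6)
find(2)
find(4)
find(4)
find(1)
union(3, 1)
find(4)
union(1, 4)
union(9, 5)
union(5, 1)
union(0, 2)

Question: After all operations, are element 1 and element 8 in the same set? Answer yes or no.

Answer: no

Derivation:
Step 1: union(6, 3) -> merged; set of 6 now {3, 6}
Step 2: union(7, 10) -> merged; set of 7 now {7, 10}
Step 3: union(1, 7) -> merged; set of 1 now {1, 7, 10}
Step 4: find(6) -> no change; set of 6 is {3, 6}
Step 5: union(7, 9) -> merged; set of 7 now {1, 7, 9, 10}
Step 6: union(7, 1) -> already same set; set of 7 now {1, 7, 9, 10}
Step 7: union(1, 9) -> already same set; set of 1 now {1, 7, 9, 10}
Step 8: find(2) -> no change; set of 2 is {2}
Step 9: find(5) -> no change; set of 5 is {5}
Step 10: union(2, 4) -> merged; set of 2 now {2, 4}
Step 11: find(4) -> no change; set of 4 is {2, 4}
Step 12: union(2, 7) -> merged; set of 2 now {1, 2, 4, 7, 9, 10}
Step 13: union(0, 7) -> merged; set of 0 now {0, 1, 2, 4, 7, 9, 10}
Step 14: union(9, 3) -> merged; set of 9 now {0, 1, 2, 3, 4, 6, 7, 9, 10}
Step 15: find(6) -> no change; set of 6 is {0, 1, 2, 3, 4, 6, 7, 9, 10}
Step 16: find(2) -> no change; set of 2 is {0, 1, 2, 3, 4, 6, 7, 9, 10}
Step 17: find(4) -> no change; set of 4 is {0, 1, 2, 3, 4, 6, 7, 9, 10}
Step 18: find(4) -> no change; set of 4 is {0, 1, 2, 3, 4, 6, 7, 9, 10}
Step 19: find(1) -> no change; set of 1 is {0, 1, 2, 3, 4, 6, 7, 9, 10}
Step 20: union(3, 1) -> already same set; set of 3 now {0, 1, 2, 3, 4, 6, 7, 9, 10}
Step 21: find(4) -> no change; set of 4 is {0, 1, 2, 3, 4, 6, 7, 9, 10}
Step 22: union(1, 4) -> already same set; set of 1 now {0, 1, 2, 3, 4, 6, 7, 9, 10}
Step 23: union(9, 5) -> merged; set of 9 now {0, 1, 2, 3, 4, 5, 6, 7, 9, 10}
Step 24: union(5, 1) -> already same set; set of 5 now {0, 1, 2, 3, 4, 5, 6, 7, 9, 10}
Step 25: union(0, 2) -> already same set; set of 0 now {0, 1, 2, 3, 4, 5, 6, 7, 9, 10}
Set of 1: {0, 1, 2, 3, 4, 5, 6, 7, 9, 10}; 8 is not a member.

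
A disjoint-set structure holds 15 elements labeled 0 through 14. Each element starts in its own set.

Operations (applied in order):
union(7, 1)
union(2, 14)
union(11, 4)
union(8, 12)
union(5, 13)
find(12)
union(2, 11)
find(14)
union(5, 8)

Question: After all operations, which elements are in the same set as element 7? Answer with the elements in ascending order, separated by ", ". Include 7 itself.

Step 1: union(7, 1) -> merged; set of 7 now {1, 7}
Step 2: union(2, 14) -> merged; set of 2 now {2, 14}
Step 3: union(11, 4) -> merged; set of 11 now {4, 11}
Step 4: union(8, 12) -> merged; set of 8 now {8, 12}
Step 5: union(5, 13) -> merged; set of 5 now {5, 13}
Step 6: find(12) -> no change; set of 12 is {8, 12}
Step 7: union(2, 11) -> merged; set of 2 now {2, 4, 11, 14}
Step 8: find(14) -> no change; set of 14 is {2, 4, 11, 14}
Step 9: union(5, 8) -> merged; set of 5 now {5, 8, 12, 13}
Component of 7: {1, 7}

Answer: 1, 7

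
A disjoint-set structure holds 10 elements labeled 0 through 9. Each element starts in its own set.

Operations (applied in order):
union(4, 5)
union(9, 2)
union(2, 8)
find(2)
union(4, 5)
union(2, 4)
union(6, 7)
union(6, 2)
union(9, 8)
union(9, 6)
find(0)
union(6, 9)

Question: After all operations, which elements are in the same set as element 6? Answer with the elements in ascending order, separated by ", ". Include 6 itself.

Step 1: union(4, 5) -> merged; set of 4 now {4, 5}
Step 2: union(9, 2) -> merged; set of 9 now {2, 9}
Step 3: union(2, 8) -> merged; set of 2 now {2, 8, 9}
Step 4: find(2) -> no change; set of 2 is {2, 8, 9}
Step 5: union(4, 5) -> already same set; set of 4 now {4, 5}
Step 6: union(2, 4) -> merged; set of 2 now {2, 4, 5, 8, 9}
Step 7: union(6, 7) -> merged; set of 6 now {6, 7}
Step 8: union(6, 2) -> merged; set of 6 now {2, 4, 5, 6, 7, 8, 9}
Step 9: union(9, 8) -> already same set; set of 9 now {2, 4, 5, 6, 7, 8, 9}
Step 10: union(9, 6) -> already same set; set of 9 now {2, 4, 5, 6, 7, 8, 9}
Step 11: find(0) -> no change; set of 0 is {0}
Step 12: union(6, 9) -> already same set; set of 6 now {2, 4, 5, 6, 7, 8, 9}
Component of 6: {2, 4, 5, 6, 7, 8, 9}

Answer: 2, 4, 5, 6, 7, 8, 9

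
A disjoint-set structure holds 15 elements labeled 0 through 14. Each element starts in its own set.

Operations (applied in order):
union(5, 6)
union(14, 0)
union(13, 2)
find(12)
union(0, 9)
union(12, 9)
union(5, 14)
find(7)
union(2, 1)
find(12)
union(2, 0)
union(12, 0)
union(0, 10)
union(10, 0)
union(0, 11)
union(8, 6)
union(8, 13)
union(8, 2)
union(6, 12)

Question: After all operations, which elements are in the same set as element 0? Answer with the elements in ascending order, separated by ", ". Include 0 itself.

Step 1: union(5, 6) -> merged; set of 5 now {5, 6}
Step 2: union(14, 0) -> merged; set of 14 now {0, 14}
Step 3: union(13, 2) -> merged; set of 13 now {2, 13}
Step 4: find(12) -> no change; set of 12 is {12}
Step 5: union(0, 9) -> merged; set of 0 now {0, 9, 14}
Step 6: union(12, 9) -> merged; set of 12 now {0, 9, 12, 14}
Step 7: union(5, 14) -> merged; set of 5 now {0, 5, 6, 9, 12, 14}
Step 8: find(7) -> no change; set of 7 is {7}
Step 9: union(2, 1) -> merged; set of 2 now {1, 2, 13}
Step 10: find(12) -> no change; set of 12 is {0, 5, 6, 9, 12, 14}
Step 11: union(2, 0) -> merged; set of 2 now {0, 1, 2, 5, 6, 9, 12, 13, 14}
Step 12: union(12, 0) -> already same set; set of 12 now {0, 1, 2, 5, 6, 9, 12, 13, 14}
Step 13: union(0, 10) -> merged; set of 0 now {0, 1, 2, 5, 6, 9, 10, 12, 13, 14}
Step 14: union(10, 0) -> already same set; set of 10 now {0, 1, 2, 5, 6, 9, 10, 12, 13, 14}
Step 15: union(0, 11) -> merged; set of 0 now {0, 1, 2, 5, 6, 9, 10, 11, 12, 13, 14}
Step 16: union(8, 6) -> merged; set of 8 now {0, 1, 2, 5, 6, 8, 9, 10, 11, 12, 13, 14}
Step 17: union(8, 13) -> already same set; set of 8 now {0, 1, 2, 5, 6, 8, 9, 10, 11, 12, 13, 14}
Step 18: union(8, 2) -> already same set; set of 8 now {0, 1, 2, 5, 6, 8, 9, 10, 11, 12, 13, 14}
Step 19: union(6, 12) -> already same set; set of 6 now {0, 1, 2, 5, 6, 8, 9, 10, 11, 12, 13, 14}
Component of 0: {0, 1, 2, 5, 6, 8, 9, 10, 11, 12, 13, 14}

Answer: 0, 1, 2, 5, 6, 8, 9, 10, 11, 12, 13, 14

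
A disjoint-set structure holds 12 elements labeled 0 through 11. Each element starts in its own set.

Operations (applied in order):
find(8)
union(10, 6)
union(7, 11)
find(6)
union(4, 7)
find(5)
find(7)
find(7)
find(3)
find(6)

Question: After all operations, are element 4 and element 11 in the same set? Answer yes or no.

Answer: yes

Derivation:
Step 1: find(8) -> no change; set of 8 is {8}
Step 2: union(10, 6) -> merged; set of 10 now {6, 10}
Step 3: union(7, 11) -> merged; set of 7 now {7, 11}
Step 4: find(6) -> no change; set of 6 is {6, 10}
Step 5: union(4, 7) -> merged; set of 4 now {4, 7, 11}
Step 6: find(5) -> no change; set of 5 is {5}
Step 7: find(7) -> no change; set of 7 is {4, 7, 11}
Step 8: find(7) -> no change; set of 7 is {4, 7, 11}
Step 9: find(3) -> no change; set of 3 is {3}
Step 10: find(6) -> no change; set of 6 is {6, 10}
Set of 4: {4, 7, 11}; 11 is a member.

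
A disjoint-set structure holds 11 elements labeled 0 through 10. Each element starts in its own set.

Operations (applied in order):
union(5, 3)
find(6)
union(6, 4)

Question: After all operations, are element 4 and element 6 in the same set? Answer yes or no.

Step 1: union(5, 3) -> merged; set of 5 now {3, 5}
Step 2: find(6) -> no change; set of 6 is {6}
Step 3: union(6, 4) -> merged; set of 6 now {4, 6}
Set of 4: {4, 6}; 6 is a member.

Answer: yes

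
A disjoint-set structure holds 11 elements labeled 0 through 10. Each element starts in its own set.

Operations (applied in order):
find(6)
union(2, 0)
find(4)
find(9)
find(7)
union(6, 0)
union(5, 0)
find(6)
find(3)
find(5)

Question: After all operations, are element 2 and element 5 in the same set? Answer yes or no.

Answer: yes

Derivation:
Step 1: find(6) -> no change; set of 6 is {6}
Step 2: union(2, 0) -> merged; set of 2 now {0, 2}
Step 3: find(4) -> no change; set of 4 is {4}
Step 4: find(9) -> no change; set of 9 is {9}
Step 5: find(7) -> no change; set of 7 is {7}
Step 6: union(6, 0) -> merged; set of 6 now {0, 2, 6}
Step 7: union(5, 0) -> merged; set of 5 now {0, 2, 5, 6}
Step 8: find(6) -> no change; set of 6 is {0, 2, 5, 6}
Step 9: find(3) -> no change; set of 3 is {3}
Step 10: find(5) -> no change; set of 5 is {0, 2, 5, 6}
Set of 2: {0, 2, 5, 6}; 5 is a member.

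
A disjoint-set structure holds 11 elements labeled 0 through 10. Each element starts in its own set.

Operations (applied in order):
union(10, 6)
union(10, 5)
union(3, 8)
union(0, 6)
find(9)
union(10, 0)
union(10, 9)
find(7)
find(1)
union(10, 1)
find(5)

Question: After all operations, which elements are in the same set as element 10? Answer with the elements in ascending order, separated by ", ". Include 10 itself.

Step 1: union(10, 6) -> merged; set of 10 now {6, 10}
Step 2: union(10, 5) -> merged; set of 10 now {5, 6, 10}
Step 3: union(3, 8) -> merged; set of 3 now {3, 8}
Step 4: union(0, 6) -> merged; set of 0 now {0, 5, 6, 10}
Step 5: find(9) -> no change; set of 9 is {9}
Step 6: union(10, 0) -> already same set; set of 10 now {0, 5, 6, 10}
Step 7: union(10, 9) -> merged; set of 10 now {0, 5, 6, 9, 10}
Step 8: find(7) -> no change; set of 7 is {7}
Step 9: find(1) -> no change; set of 1 is {1}
Step 10: union(10, 1) -> merged; set of 10 now {0, 1, 5, 6, 9, 10}
Step 11: find(5) -> no change; set of 5 is {0, 1, 5, 6, 9, 10}
Component of 10: {0, 1, 5, 6, 9, 10}

Answer: 0, 1, 5, 6, 9, 10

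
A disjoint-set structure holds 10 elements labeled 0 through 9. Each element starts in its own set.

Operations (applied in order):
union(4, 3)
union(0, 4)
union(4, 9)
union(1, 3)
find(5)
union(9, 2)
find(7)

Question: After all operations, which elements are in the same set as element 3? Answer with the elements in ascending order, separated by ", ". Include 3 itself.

Step 1: union(4, 3) -> merged; set of 4 now {3, 4}
Step 2: union(0, 4) -> merged; set of 0 now {0, 3, 4}
Step 3: union(4, 9) -> merged; set of 4 now {0, 3, 4, 9}
Step 4: union(1, 3) -> merged; set of 1 now {0, 1, 3, 4, 9}
Step 5: find(5) -> no change; set of 5 is {5}
Step 6: union(9, 2) -> merged; set of 9 now {0, 1, 2, 3, 4, 9}
Step 7: find(7) -> no change; set of 7 is {7}
Component of 3: {0, 1, 2, 3, 4, 9}

Answer: 0, 1, 2, 3, 4, 9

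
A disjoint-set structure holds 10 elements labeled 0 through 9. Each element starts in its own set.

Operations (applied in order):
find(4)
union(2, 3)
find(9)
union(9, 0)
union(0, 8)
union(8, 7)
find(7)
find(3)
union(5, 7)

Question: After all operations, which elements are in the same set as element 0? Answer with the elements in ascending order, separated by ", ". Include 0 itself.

Step 1: find(4) -> no change; set of 4 is {4}
Step 2: union(2, 3) -> merged; set of 2 now {2, 3}
Step 3: find(9) -> no change; set of 9 is {9}
Step 4: union(9, 0) -> merged; set of 9 now {0, 9}
Step 5: union(0, 8) -> merged; set of 0 now {0, 8, 9}
Step 6: union(8, 7) -> merged; set of 8 now {0, 7, 8, 9}
Step 7: find(7) -> no change; set of 7 is {0, 7, 8, 9}
Step 8: find(3) -> no change; set of 3 is {2, 3}
Step 9: union(5, 7) -> merged; set of 5 now {0, 5, 7, 8, 9}
Component of 0: {0, 5, 7, 8, 9}

Answer: 0, 5, 7, 8, 9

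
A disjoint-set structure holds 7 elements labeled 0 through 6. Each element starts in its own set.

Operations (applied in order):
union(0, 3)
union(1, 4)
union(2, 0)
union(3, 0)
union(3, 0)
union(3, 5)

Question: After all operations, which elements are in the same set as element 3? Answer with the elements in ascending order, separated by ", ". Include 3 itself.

Step 1: union(0, 3) -> merged; set of 0 now {0, 3}
Step 2: union(1, 4) -> merged; set of 1 now {1, 4}
Step 3: union(2, 0) -> merged; set of 2 now {0, 2, 3}
Step 4: union(3, 0) -> already same set; set of 3 now {0, 2, 3}
Step 5: union(3, 0) -> already same set; set of 3 now {0, 2, 3}
Step 6: union(3, 5) -> merged; set of 3 now {0, 2, 3, 5}
Component of 3: {0, 2, 3, 5}

Answer: 0, 2, 3, 5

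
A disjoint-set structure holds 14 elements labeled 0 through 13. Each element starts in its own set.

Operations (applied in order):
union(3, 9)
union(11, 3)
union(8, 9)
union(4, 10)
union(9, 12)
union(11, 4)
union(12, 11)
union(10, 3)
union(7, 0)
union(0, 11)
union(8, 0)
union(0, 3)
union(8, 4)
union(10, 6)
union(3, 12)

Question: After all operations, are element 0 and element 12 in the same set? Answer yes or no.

Answer: yes

Derivation:
Step 1: union(3, 9) -> merged; set of 3 now {3, 9}
Step 2: union(11, 3) -> merged; set of 11 now {3, 9, 11}
Step 3: union(8, 9) -> merged; set of 8 now {3, 8, 9, 11}
Step 4: union(4, 10) -> merged; set of 4 now {4, 10}
Step 5: union(9, 12) -> merged; set of 9 now {3, 8, 9, 11, 12}
Step 6: union(11, 4) -> merged; set of 11 now {3, 4, 8, 9, 10, 11, 12}
Step 7: union(12, 11) -> already same set; set of 12 now {3, 4, 8, 9, 10, 11, 12}
Step 8: union(10, 3) -> already same set; set of 10 now {3, 4, 8, 9, 10, 11, 12}
Step 9: union(7, 0) -> merged; set of 7 now {0, 7}
Step 10: union(0, 11) -> merged; set of 0 now {0, 3, 4, 7, 8, 9, 10, 11, 12}
Step 11: union(8, 0) -> already same set; set of 8 now {0, 3, 4, 7, 8, 9, 10, 11, 12}
Step 12: union(0, 3) -> already same set; set of 0 now {0, 3, 4, 7, 8, 9, 10, 11, 12}
Step 13: union(8, 4) -> already same set; set of 8 now {0, 3, 4, 7, 8, 9, 10, 11, 12}
Step 14: union(10, 6) -> merged; set of 10 now {0, 3, 4, 6, 7, 8, 9, 10, 11, 12}
Step 15: union(3, 12) -> already same set; set of 3 now {0, 3, 4, 6, 7, 8, 9, 10, 11, 12}
Set of 0: {0, 3, 4, 6, 7, 8, 9, 10, 11, 12}; 12 is a member.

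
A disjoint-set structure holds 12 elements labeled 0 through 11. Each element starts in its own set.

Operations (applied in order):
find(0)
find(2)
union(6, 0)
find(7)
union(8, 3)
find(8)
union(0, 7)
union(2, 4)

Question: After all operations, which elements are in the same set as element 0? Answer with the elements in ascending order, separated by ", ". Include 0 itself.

Step 1: find(0) -> no change; set of 0 is {0}
Step 2: find(2) -> no change; set of 2 is {2}
Step 3: union(6, 0) -> merged; set of 6 now {0, 6}
Step 4: find(7) -> no change; set of 7 is {7}
Step 5: union(8, 3) -> merged; set of 8 now {3, 8}
Step 6: find(8) -> no change; set of 8 is {3, 8}
Step 7: union(0, 7) -> merged; set of 0 now {0, 6, 7}
Step 8: union(2, 4) -> merged; set of 2 now {2, 4}
Component of 0: {0, 6, 7}

Answer: 0, 6, 7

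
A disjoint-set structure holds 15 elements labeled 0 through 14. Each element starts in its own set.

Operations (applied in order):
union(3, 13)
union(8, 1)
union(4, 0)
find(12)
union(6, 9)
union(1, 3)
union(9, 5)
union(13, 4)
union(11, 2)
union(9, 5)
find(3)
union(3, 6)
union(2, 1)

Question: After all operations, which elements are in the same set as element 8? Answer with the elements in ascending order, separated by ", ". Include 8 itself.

Step 1: union(3, 13) -> merged; set of 3 now {3, 13}
Step 2: union(8, 1) -> merged; set of 8 now {1, 8}
Step 3: union(4, 0) -> merged; set of 4 now {0, 4}
Step 4: find(12) -> no change; set of 12 is {12}
Step 5: union(6, 9) -> merged; set of 6 now {6, 9}
Step 6: union(1, 3) -> merged; set of 1 now {1, 3, 8, 13}
Step 7: union(9, 5) -> merged; set of 9 now {5, 6, 9}
Step 8: union(13, 4) -> merged; set of 13 now {0, 1, 3, 4, 8, 13}
Step 9: union(11, 2) -> merged; set of 11 now {2, 11}
Step 10: union(9, 5) -> already same set; set of 9 now {5, 6, 9}
Step 11: find(3) -> no change; set of 3 is {0, 1, 3, 4, 8, 13}
Step 12: union(3, 6) -> merged; set of 3 now {0, 1, 3, 4, 5, 6, 8, 9, 13}
Step 13: union(2, 1) -> merged; set of 2 now {0, 1, 2, 3, 4, 5, 6, 8, 9, 11, 13}
Component of 8: {0, 1, 2, 3, 4, 5, 6, 8, 9, 11, 13}

Answer: 0, 1, 2, 3, 4, 5, 6, 8, 9, 11, 13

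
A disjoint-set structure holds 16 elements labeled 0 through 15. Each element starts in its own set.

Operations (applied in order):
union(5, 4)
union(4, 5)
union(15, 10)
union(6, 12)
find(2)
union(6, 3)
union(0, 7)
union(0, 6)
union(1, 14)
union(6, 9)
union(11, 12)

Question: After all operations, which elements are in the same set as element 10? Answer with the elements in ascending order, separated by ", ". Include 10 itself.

Answer: 10, 15

Derivation:
Step 1: union(5, 4) -> merged; set of 5 now {4, 5}
Step 2: union(4, 5) -> already same set; set of 4 now {4, 5}
Step 3: union(15, 10) -> merged; set of 15 now {10, 15}
Step 4: union(6, 12) -> merged; set of 6 now {6, 12}
Step 5: find(2) -> no change; set of 2 is {2}
Step 6: union(6, 3) -> merged; set of 6 now {3, 6, 12}
Step 7: union(0, 7) -> merged; set of 0 now {0, 7}
Step 8: union(0, 6) -> merged; set of 0 now {0, 3, 6, 7, 12}
Step 9: union(1, 14) -> merged; set of 1 now {1, 14}
Step 10: union(6, 9) -> merged; set of 6 now {0, 3, 6, 7, 9, 12}
Step 11: union(11, 12) -> merged; set of 11 now {0, 3, 6, 7, 9, 11, 12}
Component of 10: {10, 15}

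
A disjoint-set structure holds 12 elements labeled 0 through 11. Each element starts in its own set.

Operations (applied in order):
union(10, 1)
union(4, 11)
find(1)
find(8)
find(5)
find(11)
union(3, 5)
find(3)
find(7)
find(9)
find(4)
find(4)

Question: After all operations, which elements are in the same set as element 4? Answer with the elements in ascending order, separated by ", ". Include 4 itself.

Answer: 4, 11

Derivation:
Step 1: union(10, 1) -> merged; set of 10 now {1, 10}
Step 2: union(4, 11) -> merged; set of 4 now {4, 11}
Step 3: find(1) -> no change; set of 1 is {1, 10}
Step 4: find(8) -> no change; set of 8 is {8}
Step 5: find(5) -> no change; set of 5 is {5}
Step 6: find(11) -> no change; set of 11 is {4, 11}
Step 7: union(3, 5) -> merged; set of 3 now {3, 5}
Step 8: find(3) -> no change; set of 3 is {3, 5}
Step 9: find(7) -> no change; set of 7 is {7}
Step 10: find(9) -> no change; set of 9 is {9}
Step 11: find(4) -> no change; set of 4 is {4, 11}
Step 12: find(4) -> no change; set of 4 is {4, 11}
Component of 4: {4, 11}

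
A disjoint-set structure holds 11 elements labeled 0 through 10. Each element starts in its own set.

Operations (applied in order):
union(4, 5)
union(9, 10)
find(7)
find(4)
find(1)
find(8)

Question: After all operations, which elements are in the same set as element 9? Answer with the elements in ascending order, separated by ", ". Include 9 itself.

Step 1: union(4, 5) -> merged; set of 4 now {4, 5}
Step 2: union(9, 10) -> merged; set of 9 now {9, 10}
Step 3: find(7) -> no change; set of 7 is {7}
Step 4: find(4) -> no change; set of 4 is {4, 5}
Step 5: find(1) -> no change; set of 1 is {1}
Step 6: find(8) -> no change; set of 8 is {8}
Component of 9: {9, 10}

Answer: 9, 10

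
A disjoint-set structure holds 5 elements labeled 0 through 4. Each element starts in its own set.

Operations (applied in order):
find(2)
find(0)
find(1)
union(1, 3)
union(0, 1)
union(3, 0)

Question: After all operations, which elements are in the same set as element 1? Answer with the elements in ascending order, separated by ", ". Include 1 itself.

Answer: 0, 1, 3

Derivation:
Step 1: find(2) -> no change; set of 2 is {2}
Step 2: find(0) -> no change; set of 0 is {0}
Step 3: find(1) -> no change; set of 1 is {1}
Step 4: union(1, 3) -> merged; set of 1 now {1, 3}
Step 5: union(0, 1) -> merged; set of 0 now {0, 1, 3}
Step 6: union(3, 0) -> already same set; set of 3 now {0, 1, 3}
Component of 1: {0, 1, 3}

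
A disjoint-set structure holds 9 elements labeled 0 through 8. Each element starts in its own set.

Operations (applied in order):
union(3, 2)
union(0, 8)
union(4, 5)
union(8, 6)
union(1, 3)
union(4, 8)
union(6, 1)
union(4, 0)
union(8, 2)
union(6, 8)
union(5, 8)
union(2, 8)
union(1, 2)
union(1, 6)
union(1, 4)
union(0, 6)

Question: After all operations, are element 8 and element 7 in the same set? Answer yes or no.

Answer: no

Derivation:
Step 1: union(3, 2) -> merged; set of 3 now {2, 3}
Step 2: union(0, 8) -> merged; set of 0 now {0, 8}
Step 3: union(4, 5) -> merged; set of 4 now {4, 5}
Step 4: union(8, 6) -> merged; set of 8 now {0, 6, 8}
Step 5: union(1, 3) -> merged; set of 1 now {1, 2, 3}
Step 6: union(4, 8) -> merged; set of 4 now {0, 4, 5, 6, 8}
Step 7: union(6, 1) -> merged; set of 6 now {0, 1, 2, 3, 4, 5, 6, 8}
Step 8: union(4, 0) -> already same set; set of 4 now {0, 1, 2, 3, 4, 5, 6, 8}
Step 9: union(8, 2) -> already same set; set of 8 now {0, 1, 2, 3, 4, 5, 6, 8}
Step 10: union(6, 8) -> already same set; set of 6 now {0, 1, 2, 3, 4, 5, 6, 8}
Step 11: union(5, 8) -> already same set; set of 5 now {0, 1, 2, 3, 4, 5, 6, 8}
Step 12: union(2, 8) -> already same set; set of 2 now {0, 1, 2, 3, 4, 5, 6, 8}
Step 13: union(1, 2) -> already same set; set of 1 now {0, 1, 2, 3, 4, 5, 6, 8}
Step 14: union(1, 6) -> already same set; set of 1 now {0, 1, 2, 3, 4, 5, 6, 8}
Step 15: union(1, 4) -> already same set; set of 1 now {0, 1, 2, 3, 4, 5, 6, 8}
Step 16: union(0, 6) -> already same set; set of 0 now {0, 1, 2, 3, 4, 5, 6, 8}
Set of 8: {0, 1, 2, 3, 4, 5, 6, 8}; 7 is not a member.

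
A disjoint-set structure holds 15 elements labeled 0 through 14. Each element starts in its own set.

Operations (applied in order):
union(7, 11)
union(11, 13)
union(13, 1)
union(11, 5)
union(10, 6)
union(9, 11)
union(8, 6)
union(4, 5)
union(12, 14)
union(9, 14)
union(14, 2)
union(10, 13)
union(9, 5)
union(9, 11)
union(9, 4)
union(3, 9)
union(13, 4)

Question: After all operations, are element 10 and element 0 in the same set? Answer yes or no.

Step 1: union(7, 11) -> merged; set of 7 now {7, 11}
Step 2: union(11, 13) -> merged; set of 11 now {7, 11, 13}
Step 3: union(13, 1) -> merged; set of 13 now {1, 7, 11, 13}
Step 4: union(11, 5) -> merged; set of 11 now {1, 5, 7, 11, 13}
Step 5: union(10, 6) -> merged; set of 10 now {6, 10}
Step 6: union(9, 11) -> merged; set of 9 now {1, 5, 7, 9, 11, 13}
Step 7: union(8, 6) -> merged; set of 8 now {6, 8, 10}
Step 8: union(4, 5) -> merged; set of 4 now {1, 4, 5, 7, 9, 11, 13}
Step 9: union(12, 14) -> merged; set of 12 now {12, 14}
Step 10: union(9, 14) -> merged; set of 9 now {1, 4, 5, 7, 9, 11, 12, 13, 14}
Step 11: union(14, 2) -> merged; set of 14 now {1, 2, 4, 5, 7, 9, 11, 12, 13, 14}
Step 12: union(10, 13) -> merged; set of 10 now {1, 2, 4, 5, 6, 7, 8, 9, 10, 11, 12, 13, 14}
Step 13: union(9, 5) -> already same set; set of 9 now {1, 2, 4, 5, 6, 7, 8, 9, 10, 11, 12, 13, 14}
Step 14: union(9, 11) -> already same set; set of 9 now {1, 2, 4, 5, 6, 7, 8, 9, 10, 11, 12, 13, 14}
Step 15: union(9, 4) -> already same set; set of 9 now {1, 2, 4, 5, 6, 7, 8, 9, 10, 11, 12, 13, 14}
Step 16: union(3, 9) -> merged; set of 3 now {1, 2, 3, 4, 5, 6, 7, 8, 9, 10, 11, 12, 13, 14}
Step 17: union(13, 4) -> already same set; set of 13 now {1, 2, 3, 4, 5, 6, 7, 8, 9, 10, 11, 12, 13, 14}
Set of 10: {1, 2, 3, 4, 5, 6, 7, 8, 9, 10, 11, 12, 13, 14}; 0 is not a member.

Answer: no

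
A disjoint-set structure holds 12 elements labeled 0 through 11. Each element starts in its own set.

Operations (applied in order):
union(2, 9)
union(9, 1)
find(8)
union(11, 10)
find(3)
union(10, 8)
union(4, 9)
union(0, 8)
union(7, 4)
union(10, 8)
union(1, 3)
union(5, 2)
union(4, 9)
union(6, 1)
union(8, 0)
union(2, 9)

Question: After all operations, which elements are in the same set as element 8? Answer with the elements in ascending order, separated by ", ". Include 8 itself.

Answer: 0, 8, 10, 11

Derivation:
Step 1: union(2, 9) -> merged; set of 2 now {2, 9}
Step 2: union(9, 1) -> merged; set of 9 now {1, 2, 9}
Step 3: find(8) -> no change; set of 8 is {8}
Step 4: union(11, 10) -> merged; set of 11 now {10, 11}
Step 5: find(3) -> no change; set of 3 is {3}
Step 6: union(10, 8) -> merged; set of 10 now {8, 10, 11}
Step 7: union(4, 9) -> merged; set of 4 now {1, 2, 4, 9}
Step 8: union(0, 8) -> merged; set of 0 now {0, 8, 10, 11}
Step 9: union(7, 4) -> merged; set of 7 now {1, 2, 4, 7, 9}
Step 10: union(10, 8) -> already same set; set of 10 now {0, 8, 10, 11}
Step 11: union(1, 3) -> merged; set of 1 now {1, 2, 3, 4, 7, 9}
Step 12: union(5, 2) -> merged; set of 5 now {1, 2, 3, 4, 5, 7, 9}
Step 13: union(4, 9) -> already same set; set of 4 now {1, 2, 3, 4, 5, 7, 9}
Step 14: union(6, 1) -> merged; set of 6 now {1, 2, 3, 4, 5, 6, 7, 9}
Step 15: union(8, 0) -> already same set; set of 8 now {0, 8, 10, 11}
Step 16: union(2, 9) -> already same set; set of 2 now {1, 2, 3, 4, 5, 6, 7, 9}
Component of 8: {0, 8, 10, 11}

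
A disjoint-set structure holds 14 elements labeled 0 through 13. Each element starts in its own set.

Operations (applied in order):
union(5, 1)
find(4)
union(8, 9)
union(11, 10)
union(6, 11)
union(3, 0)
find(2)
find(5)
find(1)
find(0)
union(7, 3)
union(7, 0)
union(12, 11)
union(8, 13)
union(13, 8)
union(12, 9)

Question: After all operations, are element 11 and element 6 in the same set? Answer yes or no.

Answer: yes

Derivation:
Step 1: union(5, 1) -> merged; set of 5 now {1, 5}
Step 2: find(4) -> no change; set of 4 is {4}
Step 3: union(8, 9) -> merged; set of 8 now {8, 9}
Step 4: union(11, 10) -> merged; set of 11 now {10, 11}
Step 5: union(6, 11) -> merged; set of 6 now {6, 10, 11}
Step 6: union(3, 0) -> merged; set of 3 now {0, 3}
Step 7: find(2) -> no change; set of 2 is {2}
Step 8: find(5) -> no change; set of 5 is {1, 5}
Step 9: find(1) -> no change; set of 1 is {1, 5}
Step 10: find(0) -> no change; set of 0 is {0, 3}
Step 11: union(7, 3) -> merged; set of 7 now {0, 3, 7}
Step 12: union(7, 0) -> already same set; set of 7 now {0, 3, 7}
Step 13: union(12, 11) -> merged; set of 12 now {6, 10, 11, 12}
Step 14: union(8, 13) -> merged; set of 8 now {8, 9, 13}
Step 15: union(13, 8) -> already same set; set of 13 now {8, 9, 13}
Step 16: union(12, 9) -> merged; set of 12 now {6, 8, 9, 10, 11, 12, 13}
Set of 11: {6, 8, 9, 10, 11, 12, 13}; 6 is a member.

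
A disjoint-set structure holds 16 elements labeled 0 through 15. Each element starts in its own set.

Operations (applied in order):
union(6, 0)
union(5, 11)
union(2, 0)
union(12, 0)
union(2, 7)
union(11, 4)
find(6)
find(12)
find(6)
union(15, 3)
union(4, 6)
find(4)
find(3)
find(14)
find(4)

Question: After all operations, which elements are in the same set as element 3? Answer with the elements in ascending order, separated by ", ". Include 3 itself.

Step 1: union(6, 0) -> merged; set of 6 now {0, 6}
Step 2: union(5, 11) -> merged; set of 5 now {5, 11}
Step 3: union(2, 0) -> merged; set of 2 now {0, 2, 6}
Step 4: union(12, 0) -> merged; set of 12 now {0, 2, 6, 12}
Step 5: union(2, 7) -> merged; set of 2 now {0, 2, 6, 7, 12}
Step 6: union(11, 4) -> merged; set of 11 now {4, 5, 11}
Step 7: find(6) -> no change; set of 6 is {0, 2, 6, 7, 12}
Step 8: find(12) -> no change; set of 12 is {0, 2, 6, 7, 12}
Step 9: find(6) -> no change; set of 6 is {0, 2, 6, 7, 12}
Step 10: union(15, 3) -> merged; set of 15 now {3, 15}
Step 11: union(4, 6) -> merged; set of 4 now {0, 2, 4, 5, 6, 7, 11, 12}
Step 12: find(4) -> no change; set of 4 is {0, 2, 4, 5, 6, 7, 11, 12}
Step 13: find(3) -> no change; set of 3 is {3, 15}
Step 14: find(14) -> no change; set of 14 is {14}
Step 15: find(4) -> no change; set of 4 is {0, 2, 4, 5, 6, 7, 11, 12}
Component of 3: {3, 15}

Answer: 3, 15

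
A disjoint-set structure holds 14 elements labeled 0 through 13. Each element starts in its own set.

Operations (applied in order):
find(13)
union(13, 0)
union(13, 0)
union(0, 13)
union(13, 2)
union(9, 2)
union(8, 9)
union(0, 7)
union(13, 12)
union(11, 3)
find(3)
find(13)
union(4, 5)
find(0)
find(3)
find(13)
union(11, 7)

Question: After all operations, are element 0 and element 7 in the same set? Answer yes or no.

Answer: yes

Derivation:
Step 1: find(13) -> no change; set of 13 is {13}
Step 2: union(13, 0) -> merged; set of 13 now {0, 13}
Step 3: union(13, 0) -> already same set; set of 13 now {0, 13}
Step 4: union(0, 13) -> already same set; set of 0 now {0, 13}
Step 5: union(13, 2) -> merged; set of 13 now {0, 2, 13}
Step 6: union(9, 2) -> merged; set of 9 now {0, 2, 9, 13}
Step 7: union(8, 9) -> merged; set of 8 now {0, 2, 8, 9, 13}
Step 8: union(0, 7) -> merged; set of 0 now {0, 2, 7, 8, 9, 13}
Step 9: union(13, 12) -> merged; set of 13 now {0, 2, 7, 8, 9, 12, 13}
Step 10: union(11, 3) -> merged; set of 11 now {3, 11}
Step 11: find(3) -> no change; set of 3 is {3, 11}
Step 12: find(13) -> no change; set of 13 is {0, 2, 7, 8, 9, 12, 13}
Step 13: union(4, 5) -> merged; set of 4 now {4, 5}
Step 14: find(0) -> no change; set of 0 is {0, 2, 7, 8, 9, 12, 13}
Step 15: find(3) -> no change; set of 3 is {3, 11}
Step 16: find(13) -> no change; set of 13 is {0, 2, 7, 8, 9, 12, 13}
Step 17: union(11, 7) -> merged; set of 11 now {0, 2, 3, 7, 8, 9, 11, 12, 13}
Set of 0: {0, 2, 3, 7, 8, 9, 11, 12, 13}; 7 is a member.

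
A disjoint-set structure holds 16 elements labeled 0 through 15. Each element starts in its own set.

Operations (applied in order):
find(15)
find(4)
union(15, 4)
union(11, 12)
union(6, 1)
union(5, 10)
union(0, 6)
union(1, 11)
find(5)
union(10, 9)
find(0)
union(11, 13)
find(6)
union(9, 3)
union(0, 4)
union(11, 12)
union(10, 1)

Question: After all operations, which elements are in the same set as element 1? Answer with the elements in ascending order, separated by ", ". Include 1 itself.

Step 1: find(15) -> no change; set of 15 is {15}
Step 2: find(4) -> no change; set of 4 is {4}
Step 3: union(15, 4) -> merged; set of 15 now {4, 15}
Step 4: union(11, 12) -> merged; set of 11 now {11, 12}
Step 5: union(6, 1) -> merged; set of 6 now {1, 6}
Step 6: union(5, 10) -> merged; set of 5 now {5, 10}
Step 7: union(0, 6) -> merged; set of 0 now {0, 1, 6}
Step 8: union(1, 11) -> merged; set of 1 now {0, 1, 6, 11, 12}
Step 9: find(5) -> no change; set of 5 is {5, 10}
Step 10: union(10, 9) -> merged; set of 10 now {5, 9, 10}
Step 11: find(0) -> no change; set of 0 is {0, 1, 6, 11, 12}
Step 12: union(11, 13) -> merged; set of 11 now {0, 1, 6, 11, 12, 13}
Step 13: find(6) -> no change; set of 6 is {0, 1, 6, 11, 12, 13}
Step 14: union(9, 3) -> merged; set of 9 now {3, 5, 9, 10}
Step 15: union(0, 4) -> merged; set of 0 now {0, 1, 4, 6, 11, 12, 13, 15}
Step 16: union(11, 12) -> already same set; set of 11 now {0, 1, 4, 6, 11, 12, 13, 15}
Step 17: union(10, 1) -> merged; set of 10 now {0, 1, 3, 4, 5, 6, 9, 10, 11, 12, 13, 15}
Component of 1: {0, 1, 3, 4, 5, 6, 9, 10, 11, 12, 13, 15}

Answer: 0, 1, 3, 4, 5, 6, 9, 10, 11, 12, 13, 15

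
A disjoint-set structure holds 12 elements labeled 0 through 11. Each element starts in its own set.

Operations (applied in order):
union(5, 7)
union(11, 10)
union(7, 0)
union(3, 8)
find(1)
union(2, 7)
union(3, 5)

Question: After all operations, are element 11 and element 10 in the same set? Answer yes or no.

Answer: yes

Derivation:
Step 1: union(5, 7) -> merged; set of 5 now {5, 7}
Step 2: union(11, 10) -> merged; set of 11 now {10, 11}
Step 3: union(7, 0) -> merged; set of 7 now {0, 5, 7}
Step 4: union(3, 8) -> merged; set of 3 now {3, 8}
Step 5: find(1) -> no change; set of 1 is {1}
Step 6: union(2, 7) -> merged; set of 2 now {0, 2, 5, 7}
Step 7: union(3, 5) -> merged; set of 3 now {0, 2, 3, 5, 7, 8}
Set of 11: {10, 11}; 10 is a member.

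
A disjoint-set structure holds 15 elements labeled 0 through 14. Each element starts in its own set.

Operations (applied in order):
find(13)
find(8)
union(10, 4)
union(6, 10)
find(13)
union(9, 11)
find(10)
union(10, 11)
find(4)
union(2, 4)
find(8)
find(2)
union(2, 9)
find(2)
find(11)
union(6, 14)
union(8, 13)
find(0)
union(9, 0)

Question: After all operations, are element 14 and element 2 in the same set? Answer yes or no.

Answer: yes

Derivation:
Step 1: find(13) -> no change; set of 13 is {13}
Step 2: find(8) -> no change; set of 8 is {8}
Step 3: union(10, 4) -> merged; set of 10 now {4, 10}
Step 4: union(6, 10) -> merged; set of 6 now {4, 6, 10}
Step 5: find(13) -> no change; set of 13 is {13}
Step 6: union(9, 11) -> merged; set of 9 now {9, 11}
Step 7: find(10) -> no change; set of 10 is {4, 6, 10}
Step 8: union(10, 11) -> merged; set of 10 now {4, 6, 9, 10, 11}
Step 9: find(4) -> no change; set of 4 is {4, 6, 9, 10, 11}
Step 10: union(2, 4) -> merged; set of 2 now {2, 4, 6, 9, 10, 11}
Step 11: find(8) -> no change; set of 8 is {8}
Step 12: find(2) -> no change; set of 2 is {2, 4, 6, 9, 10, 11}
Step 13: union(2, 9) -> already same set; set of 2 now {2, 4, 6, 9, 10, 11}
Step 14: find(2) -> no change; set of 2 is {2, 4, 6, 9, 10, 11}
Step 15: find(11) -> no change; set of 11 is {2, 4, 6, 9, 10, 11}
Step 16: union(6, 14) -> merged; set of 6 now {2, 4, 6, 9, 10, 11, 14}
Step 17: union(8, 13) -> merged; set of 8 now {8, 13}
Step 18: find(0) -> no change; set of 0 is {0}
Step 19: union(9, 0) -> merged; set of 9 now {0, 2, 4, 6, 9, 10, 11, 14}
Set of 14: {0, 2, 4, 6, 9, 10, 11, 14}; 2 is a member.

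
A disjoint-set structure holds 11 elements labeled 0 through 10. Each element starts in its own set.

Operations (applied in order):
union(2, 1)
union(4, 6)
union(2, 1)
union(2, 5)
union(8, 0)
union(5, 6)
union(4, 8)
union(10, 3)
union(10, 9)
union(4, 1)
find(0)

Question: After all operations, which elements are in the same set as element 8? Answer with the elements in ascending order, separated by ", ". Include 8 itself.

Answer: 0, 1, 2, 4, 5, 6, 8

Derivation:
Step 1: union(2, 1) -> merged; set of 2 now {1, 2}
Step 2: union(4, 6) -> merged; set of 4 now {4, 6}
Step 3: union(2, 1) -> already same set; set of 2 now {1, 2}
Step 4: union(2, 5) -> merged; set of 2 now {1, 2, 5}
Step 5: union(8, 0) -> merged; set of 8 now {0, 8}
Step 6: union(5, 6) -> merged; set of 5 now {1, 2, 4, 5, 6}
Step 7: union(4, 8) -> merged; set of 4 now {0, 1, 2, 4, 5, 6, 8}
Step 8: union(10, 3) -> merged; set of 10 now {3, 10}
Step 9: union(10, 9) -> merged; set of 10 now {3, 9, 10}
Step 10: union(4, 1) -> already same set; set of 4 now {0, 1, 2, 4, 5, 6, 8}
Step 11: find(0) -> no change; set of 0 is {0, 1, 2, 4, 5, 6, 8}
Component of 8: {0, 1, 2, 4, 5, 6, 8}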